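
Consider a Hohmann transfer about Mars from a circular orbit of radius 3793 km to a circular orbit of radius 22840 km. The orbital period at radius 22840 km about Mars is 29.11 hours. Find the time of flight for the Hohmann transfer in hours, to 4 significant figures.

From Kepler's third law T² = 4π²r³/μ at r = 22840 km, T = 29.11 hours = 29.11 × 3600 s = 1.04796×10^5 s: μ = 4π²r³/T² = 42831.0 km³/s².
Semi-major axis of the transfer orbit: a_t = (3793 + 22840)/2 = 13316.5 km.
Transfer time t = π√(a_t³/μ) = π√((13316.5)³ / 42831.0) = 23327 s.
Converting: 23327 s ÷ 3600 s/hour = 6.480 hours.

t = 6.480 hours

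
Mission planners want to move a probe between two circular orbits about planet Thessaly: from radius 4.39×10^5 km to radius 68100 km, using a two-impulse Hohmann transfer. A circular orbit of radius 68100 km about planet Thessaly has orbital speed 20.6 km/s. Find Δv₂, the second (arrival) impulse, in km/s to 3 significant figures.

Δv₂ = 6.51 km/s

From the circular-orbit relation v² = μ/r at r = 68100 km: μ = v²r = (20.6)² × 68100 = 2.88989×10^7 km³/s².
Transfer-ellipse semi-major axis a_t = (r₁ + r₂)/2 = (4.390×10^5 + 68100)/2 = 2.5355×10^5 km.
Circular speed at r = 68100 km: v_c = √(μ/r) = 20.600 km/s.
Vis-viva on the transfer ellipse at r = 68100 km gives v_t = √[μ(2/r − 1/a_t)] = 27.106 km/s.
Δv₂ = |v_t − v_c| = |27.106 − 20.600| = 6.506 km/s.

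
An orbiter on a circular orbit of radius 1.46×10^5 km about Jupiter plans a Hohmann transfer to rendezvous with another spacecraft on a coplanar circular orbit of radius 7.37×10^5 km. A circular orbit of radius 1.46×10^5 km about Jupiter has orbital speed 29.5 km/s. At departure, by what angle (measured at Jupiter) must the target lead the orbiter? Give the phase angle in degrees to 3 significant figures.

From the circular-orbit relation v² = μ/r at r = 1.46×10^5 km: μ = v²r = (29.5)² × 1.46×10^5 = 1.27056×10^8 km³/s².
Semi-major axis of the transfer orbit: a_t = (1.460×10^5 + 7.370×10^5)/2 = 4.415×10^5 km.
The half-period of the transfer ellipse is t = π√(a_t³/μ) = 81761 s.
The target's mean motion on its circular orbit is ω₂ = √(μ/r₂³) = 1.7815×10^-5 rad/s.
Angle swept by the target during transfer: ω₂·t = 1.4566 rad = 83.46°.
The orbiter traverses 180° on the transfer ellipse, so the target must lead by 180° − 83.46° = 96.5°.

φ = 96.5°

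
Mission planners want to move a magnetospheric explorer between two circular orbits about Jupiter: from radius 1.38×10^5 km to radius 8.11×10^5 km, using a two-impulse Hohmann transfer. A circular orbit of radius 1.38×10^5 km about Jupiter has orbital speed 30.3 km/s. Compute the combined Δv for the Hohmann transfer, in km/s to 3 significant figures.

Δv = 15.1 km/s

From the circular-orbit relation v² = μ/r at r = 1.38×10^5 km: μ = v²r = (30.3)² × 1.38×10^5 = 1.26696×10^8 km³/s².
The Hohmann ellipse has a_t = (r₁ + r₂)/2 = 4.745×10^5 km.
Circular speed at r₁: v₁ = √(μ/r₁) = √(1.26696×10^8/1.380×10^5) = 30.300 km/s.
On the transfer ellipse at r₁, vis-viva gives v_p = √[μ(2/r₁ − 1/a_t)] = 39.613 km/s.
First burn Δv₁ = |v_p − v₁| = 9.313 km/s.
At r₂, v₂ = √(μ/r₂) = 12.4989 km/s.
Transfer-orbit speed at r₂: v_a = √[μ(2/r₂ − 1/a_t)] = 6.74052 km/s.
Second burn Δv₂ = |v₂ − v_a| = 5.758 km/s.
Δv = Δv₁ + Δv₂ = 9.313 + 5.758 = 15.07 km/s.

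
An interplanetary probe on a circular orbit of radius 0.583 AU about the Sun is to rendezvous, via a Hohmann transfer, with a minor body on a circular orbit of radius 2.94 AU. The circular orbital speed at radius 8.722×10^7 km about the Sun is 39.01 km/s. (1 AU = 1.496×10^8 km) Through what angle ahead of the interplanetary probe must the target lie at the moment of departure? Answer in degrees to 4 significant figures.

From the circular-orbit relation v² = μ/r at r = 8.722×10^7 km: μ = v²r = (39.01)² × 8.722×10^7 = 1.32730×10^11 km³/s².
In km: r₁ = 0.583 × 1.496×10^8 = 8.72168×10^7 km; r₂ = 2.94 × 1.496×10^8 = 4.39824×10^8 km.
Semi-major axis of the transfer orbit: a_t = (8.72168×10^7 + 4.39824×10^8)/2 = 2.635204×10^8 km.
The half-period of the transfer ellipse is t = π√(a_t³/μ) = 3.689×10^7 s.
Target angular speed ω₂ = √(μ/r₂³) = 3.950×10^-8 rad/s.
Angle swept by the target during transfer: ω₂·t = 1.457 rad = 83.48°.
The interplanetary probe traverses 180° on the transfer ellipse, so the target must lead by 180° − 83.48° = 96.52°.

φ = 96.52°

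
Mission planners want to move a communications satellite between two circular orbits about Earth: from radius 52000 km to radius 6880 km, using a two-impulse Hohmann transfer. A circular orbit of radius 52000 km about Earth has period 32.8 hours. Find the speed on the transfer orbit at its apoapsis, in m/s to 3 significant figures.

v = 1340 m/s

From Kepler's third law T² = 4π²r³/μ at r = 52000 km, T = 32.8 hours = 32.8 × 3600 s = 1.1808×10^5 s: μ = 4π²r³/T² = 3.98123×10^5 km³/s².
The Hohmann ellipse has a_t = (r₁ + r₂)/2 = 29440 km.
At apoapsis, r = 52000 km.
From the vis-viva equation, v = √[μ(2/r − 1/a_t)] = 1.338 km/s.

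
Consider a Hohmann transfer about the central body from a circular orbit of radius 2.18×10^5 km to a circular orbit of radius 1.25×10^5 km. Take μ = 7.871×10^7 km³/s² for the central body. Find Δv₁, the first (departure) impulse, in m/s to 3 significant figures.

Transfer-ellipse semi-major axis a_t = (r₁ + r₂)/2 = (2.180×10^5 + 1.250×10^5)/2 = 1.715×10^5 km.
On the circular orbit at r = 2.180×10^5 km, v_c = √(μ/r) = 19.001 km/s.
Vis-viva on the transfer ellipse at r = 2.180×10^5 km gives v_t = √[μ(2/r − 1/a_t)] = 16.222 km/s.
Δv₁ = |v_t − v_c| = |16.222 − 19.001| = 2.779 km/s.

Δv₁ = 2780 m/s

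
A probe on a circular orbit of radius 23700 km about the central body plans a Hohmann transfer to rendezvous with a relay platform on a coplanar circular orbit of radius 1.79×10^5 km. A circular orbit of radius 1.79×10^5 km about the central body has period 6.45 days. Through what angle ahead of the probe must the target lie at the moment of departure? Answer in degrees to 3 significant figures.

φ = 103°

From Kepler's third law T² = 4π²r³/μ at r = 1.79×10^5 km, T = 6.45 days = 6.45 × 86400 s = 5.5728×10^5 s: μ = 4π²r³/T² = 7.29075×10^5 km³/s².
Transfer-ellipse semi-major axis a_t = (r₁ + r₂)/2 = (23700 + 1.790×10^5)/2 = 1.0135×10^5 km.
Transfer time t = π√(a_t³/μ) = 1.1871×10^5 s.
Target angular speed ω₂ = √(μ/r₂³) = 1.1275×10^-5 rad/s.
Angle swept by the target during transfer: ω₂·t = 1.3385 rad = 76.69°.
Arrival is 180° from departure on the ellipse, so φ = 180° − 76.69° = 103°.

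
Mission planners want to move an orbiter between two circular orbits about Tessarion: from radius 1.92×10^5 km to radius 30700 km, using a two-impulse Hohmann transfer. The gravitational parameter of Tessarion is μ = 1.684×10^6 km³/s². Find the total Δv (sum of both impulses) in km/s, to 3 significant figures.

Transfer-ellipse semi-major axis a_t = (r₁ + r₂)/2 = (1.920×10^5 + 30700)/2 = 1.1135×10^5 km.
At r₁ the circular-orbit speed is v₁ = √(μ/r₁) = 2.962 km/s.
On the transfer ellipse at r₁, v² = μ(2/r − 1/a) gives v_a = √[μ(2/r₁ − 1/a_t)] = 1.555 km/s.
First burn Δv₁ = |v_a − v₁| = 1.407 km/s.
Circular speed at r₂: v₂ = √(μ/r₂) = 7.406 km/s.
Transfer-orbit speed at r₂: v_p = √[μ(2/r₂ − 1/a_t)] = 9.725 km/s.
Second burn Δv₂ = |v₂ − v_p| = 2.319 km/s.
Total Δv = Δv₁ + Δv₂ = 3.726 km/s.

Δv = 3.73 km/s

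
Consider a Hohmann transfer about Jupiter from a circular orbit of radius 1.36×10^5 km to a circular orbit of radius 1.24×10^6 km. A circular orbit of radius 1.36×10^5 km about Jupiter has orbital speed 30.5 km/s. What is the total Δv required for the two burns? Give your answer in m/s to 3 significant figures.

From the circular-orbit relation v² = μ/r at r = 1.36×10^5 km: μ = v²r = (30.5)² × 1.36×10^5 = 1.26514×10^8 km³/s².
Semi-major axis of the transfer orbit: a_t = (1.360×10^5 + 1.240×10^6)/2 = 6.880×10^5 km.
Circular speed at r₁: v₁ = √(μ/r₁) = √(1.26514×10^8/1.360×10^5) = 30.50 km/s.
On the transfer ellipse at r₁, vis-viva gives v_p = √[μ(2/r₁ − 1/a_t)] = 40.95 km/s.
First burn Δv₁ = |v_p − v₁| = 10.45 km/s.
Circular speed at r₂: v₂ = √(μ/r₂) = 10.101 km/s.
Transfer-orbit speed at r₂: v_a = √[μ(2/r₂ − 1/a_t)] = 4.4909 km/s.
Second burn Δv₂ = |v₂ − v_a| = 5.610 km/s.
Δv = Δv₁ + Δv₂ = 10.45 + 5.610 = 16.06 km/s.

Δv = 16100 m/s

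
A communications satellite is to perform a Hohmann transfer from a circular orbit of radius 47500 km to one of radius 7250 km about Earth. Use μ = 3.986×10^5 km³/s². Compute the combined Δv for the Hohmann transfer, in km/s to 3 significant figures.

Δv = 3.76 km/s

Semi-major axis of the transfer orbit: a_t = (47500 + 7250)/2 = 27375 km.
Circular speed at r₁: v₁ = √(μ/r₁) = √(3.986×10^5/47500) = 2.897 km/s.
On the transfer ellipse at r₁, vis-viva equation gives v_a = √[μ(2/r₁ − 1/a_t)] = 1.491 km/s.
First burn Δv₁ = |v_a − v₁| = 1.406 km/s.
At r₂, v₂ = √(μ/r₂) = 7.415 km/s.
Transfer-orbit speed at r₂: v_p = √[μ(2/r₂ − 1/a_t)] = 9.767 km/s.
Second burn Δv₂ = |v₂ − v_p| = 2.352 km/s.
Total Δv = Δv₁ + Δv₂ = 3.758 km/s.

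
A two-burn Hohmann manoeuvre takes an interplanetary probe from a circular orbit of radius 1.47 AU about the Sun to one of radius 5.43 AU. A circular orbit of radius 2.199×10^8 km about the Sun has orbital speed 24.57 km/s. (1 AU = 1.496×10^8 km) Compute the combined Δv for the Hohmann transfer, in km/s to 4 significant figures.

From the circular-orbit relation v² = μ/r at r = 2.199×10^8 km: μ = v²r = (24.57)² × 2.199×10^8 = 1.32750×10^11 km³/s².
In km: r₁ = 1.47 × 1.496×10^8 = 2.19912×10^8 km; r₂ = 5.43 × 1.496×10^8 = 8.12328×10^8 km.
Transfer-ellipse semi-major axis a_t = (r₁ + r₂)/2 = (2.19912×10^8 + 8.12328×10^8)/2 = 5.1612×10^8 km.
At r₁ the circular-orbit speed is v₁ = √(μ/r₁) = 24.5693 km/s.
Transfer-orbit speed at r₁ (v² = μ(2/r − 1/a)): v_p = √[μ(2/r₁ − 1/a_t)] = 30.8236 km/s.
First burn Δv₁ = |v_p − v₁| = 6.254 km/s.
Circular speed at r₂: v₂ = √(μ/r₂) = 12.7836 km/s.
Transfer-orbit speed at r₂: v_a = √[μ(2/r₂ − 1/a_t)] = 8.34452 km/s.
Second burn Δv₂ = |v₂ − v_a| = 4.439 km/s.
Δv = Δv₁ + Δv₂ = 6.254 + 4.439 = 10.69 km/s.

Δv = 10.69 km/s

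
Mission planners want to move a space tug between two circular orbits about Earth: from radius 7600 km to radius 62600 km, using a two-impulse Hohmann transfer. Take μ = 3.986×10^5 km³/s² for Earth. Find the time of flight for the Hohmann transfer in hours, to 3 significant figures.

t = 9.09 hours

Transfer-ellipse semi-major axis a_t = (r₁ + r₂)/2 = (7600 + 62600)/2 = 35100 km.
Transfer time t = π√(a_t³/μ) = π√((35100)³ / 3.986×10^5) = 32720 s.
Converting: 32720 s ÷ 3600 s/hour = 9.09 hours.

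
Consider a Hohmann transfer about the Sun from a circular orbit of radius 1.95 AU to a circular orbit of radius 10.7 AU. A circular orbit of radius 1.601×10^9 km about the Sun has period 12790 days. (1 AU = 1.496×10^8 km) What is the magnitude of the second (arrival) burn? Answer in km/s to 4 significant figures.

From Kepler's third law T² = 4π²r³/μ at r = 1.601×10^9 km, T = 12790 days = 12790 × 86400 s = 1.105056×10^9 s: μ = 4π²r³/T² = 1.32668×10^11 km³/s².
In km: r₁ = 1.95 × 1.496×10^8 = 2.9172×10^8 km; r₂ = 10.7 × 1.496×10^8 = 1.60072×10^9 km.
Transfer-ellipse semi-major axis a_t = (r₁ + r₂)/2 = (2.9172×10^8 + 1.60072×10^9)/2 = 9.4622×10^8 km.
On the circular orbit at r = 1.60072×10^9 km, v_c = √(μ/r) = 9.104 km/s.
Transfer-orbit speed at the same r (vis-viva, a = a_t): v_t = √[μ(2/r − 1/a_t)] = 5.055 km/s.
Δv₂ = |v_t − v_c| = |5.055 − 9.104| = 4.049 km/s.

Δv₂ = 4.049 km/s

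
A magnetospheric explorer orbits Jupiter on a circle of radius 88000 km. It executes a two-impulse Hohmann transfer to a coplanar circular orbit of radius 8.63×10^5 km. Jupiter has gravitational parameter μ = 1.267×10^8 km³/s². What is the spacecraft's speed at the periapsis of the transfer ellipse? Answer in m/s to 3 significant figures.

v = 51100 m/s

Transfer-ellipse semi-major axis a_t = (r₁ + r₂)/2 = (88000 + 8.630×10^5)/2 = 4.755×10^5 km.
At periapsis, r = 88000 km.
Vis-viva: v = √[μ(2/r − 1/a_t)] = √[1.267×10^8 × (2/88000 − 1/4.755×10^5)] = 51.12 km/s.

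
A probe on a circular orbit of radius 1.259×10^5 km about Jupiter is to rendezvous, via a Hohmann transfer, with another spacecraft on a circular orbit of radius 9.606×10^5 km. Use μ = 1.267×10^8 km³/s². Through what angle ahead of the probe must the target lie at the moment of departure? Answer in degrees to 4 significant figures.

Transfer-ellipse semi-major axis a_t = (r₁ + r₂)/2 = (1.259×10^5 + 9.606×10^5)/2 = 5.4325×10^5 km.
The half-period of the transfer ellipse is t = π√(a_t³/μ) = 1.117535×10^5 s.
Target angular speed ω₂ = √(μ/r₂³) = 1.195568×10^-5 rad/s.
Angle swept by the target during transfer: ω₂·t = 1.33609 rad = 76.552°.
The probe traverses 180° on the transfer ellipse, so the target must lead by 180° − 76.552° = 103.4°.

φ = 103.4°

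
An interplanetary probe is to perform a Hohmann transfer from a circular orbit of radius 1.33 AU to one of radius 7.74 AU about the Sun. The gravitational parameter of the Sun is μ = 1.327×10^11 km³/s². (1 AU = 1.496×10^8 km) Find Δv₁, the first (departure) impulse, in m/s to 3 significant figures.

Δv₁ = 7910 m/s

In km: r₁ = 1.33 × 1.496×10^8 = 1.98968×10^8 km; r₂ = 7.74 × 1.496×10^8 = 1.157904×10^9 km.
Transfer-ellipse semi-major axis a_t = (r₁ + r₂)/2 = (1.98968×10^8 + 1.157904×10^9)/2 = 6.78436×10^8 km.
On the circular orbit at r = 1.98968×10^8 km, v_c = √(μ/r) = 25.825 km/s.
Vis-viva on the transfer ellipse at r = 1.98968×10^8 km gives v_t = √[μ(2/r − 1/a_t)] = 33.738 km/s.
Δv₁ = |v_t − v_c| = |33.738 − 25.825| = 7.913 km/s.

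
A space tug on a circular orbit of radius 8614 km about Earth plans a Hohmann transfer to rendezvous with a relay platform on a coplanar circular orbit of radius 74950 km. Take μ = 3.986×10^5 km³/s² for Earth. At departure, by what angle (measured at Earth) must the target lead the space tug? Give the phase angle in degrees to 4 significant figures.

Transfer-ellipse semi-major axis a_t = (r₁ + r₂)/2 = (8614 + 74950)/2 = 41782 km.
Transfer time t = π√(a_t³/μ) = 42498 s.
Target angular speed ω₂ = √(μ/r₂³) = 3.0769×10^-5 rad/s.
Angle swept by the target during transfer: ω₂·t = 1.3076 rad = 74.92°.
The space tug traverses 180° on the transfer ellipse, so the target must lead by 180° − 74.92° = 105.1°.

φ = 105.1°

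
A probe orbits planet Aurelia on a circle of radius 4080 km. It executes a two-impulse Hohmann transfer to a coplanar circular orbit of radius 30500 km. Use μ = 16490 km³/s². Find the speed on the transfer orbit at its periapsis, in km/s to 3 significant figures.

Semi-major axis of the transfer orbit: a_t = (4080 + 30500)/2 = 17290 km.
At periapsis, r = 4080 km.
From the vis-viva equation, v = √[μ(2/r − 1/a_t)] = 2.670 km/s.

v = 2.67 km/s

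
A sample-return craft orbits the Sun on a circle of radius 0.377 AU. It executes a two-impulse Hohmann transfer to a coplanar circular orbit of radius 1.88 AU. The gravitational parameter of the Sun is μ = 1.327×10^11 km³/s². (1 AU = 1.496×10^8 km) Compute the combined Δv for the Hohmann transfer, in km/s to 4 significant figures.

Δv = 23.27 km/s

In km: r₁ = 0.377 × 1.496×10^8 = 5.63992×10^7 km; r₂ = 1.88 × 1.496×10^8 = 2.81248×10^8 km.
Semi-major axis of the transfer orbit: a_t = (5.63992×10^7 + 2.81248×10^8)/2 = 1.688236×10^8 km.
Circular speed at r₁: v₁ = √(μ/r₁) = √(1.327×10^11/5.63992×10^7) = 48.51 km/s.
On the transfer ellipse at r₁, v² = μ(2/r − 1/a) gives v_p = √[μ(2/r₁ − 1/a_t)] = 62.61 km/s.
First burn Δv₁ = |v_p − v₁| = 14.10 km/s.
At r₂, v₂ = √(μ/r₂) = 21.722 km/s.
Transfer-orbit speed at r₂: v_a = √[μ(2/r₂ − 1/a_t)] = 12.555 km/s.
Second burn Δv₂ = |v₂ − v_a| = 9.167 km/s.
Δv = Δv₁ + Δv₂ = 14.10 + 9.167 = 23.27 km/s.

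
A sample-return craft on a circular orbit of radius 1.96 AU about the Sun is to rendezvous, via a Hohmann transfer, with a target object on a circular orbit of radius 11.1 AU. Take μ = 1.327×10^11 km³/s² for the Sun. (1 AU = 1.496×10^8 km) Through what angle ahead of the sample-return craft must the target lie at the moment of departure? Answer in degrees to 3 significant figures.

φ = 98.8°

In km: r₁ = 1.96 × 1.496×10^8 = 2.93216×10^8 km; r₂ = 11.1 × 1.496×10^8 = 1.66056×10^9 km.
Transfer-ellipse semi-major axis a_t = (r₁ + r₂)/2 = (2.93216×10^8 + 1.66056×10^9)/2 = 9.76888×10^8 km.
Transfer time t = π√(a_t³/μ) = 2.63319×10^8 s.
Target angular speed ω₂ = √(μ/r₂³) = 5.38336×10^-9 rad/s.
Angle swept by the target during transfer: ω₂·t = 1.4175 rad = 81.22°.
Arrival is 180° from departure on the ellipse, so φ = 180° − 81.22° = 98.8°.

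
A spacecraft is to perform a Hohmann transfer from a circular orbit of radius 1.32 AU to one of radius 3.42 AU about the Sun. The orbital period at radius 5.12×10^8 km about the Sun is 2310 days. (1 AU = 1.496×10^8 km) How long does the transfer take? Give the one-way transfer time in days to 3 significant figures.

t = 666 days

From Kepler's third law T² = 4π²r³/μ at r = 5.12×10^8 km, T = 2310 days = 2310 × 86400 s = 1.99584×10^8 s: μ = 4π²r³/T² = 1.33020×10^11 km³/s².
In km: r₁ = 1.32 × 1.496×10^8 = 1.97472×10^8 km; r₂ = 3.42 × 1.496×10^8 = 5.11632×10^8 km.
Transfer-ellipse semi-major axis a_t = (r₁ + r₂)/2 = (1.97472×10^8 + 5.11632×10^8)/2 = 3.54552×10^8 km.
Half the transfer-orbit period gives t = π√(a_t³/μ) = 5.751×10^7 s.
Converting: 5.751×10^7 s ÷ 86400 s/day = 666 days.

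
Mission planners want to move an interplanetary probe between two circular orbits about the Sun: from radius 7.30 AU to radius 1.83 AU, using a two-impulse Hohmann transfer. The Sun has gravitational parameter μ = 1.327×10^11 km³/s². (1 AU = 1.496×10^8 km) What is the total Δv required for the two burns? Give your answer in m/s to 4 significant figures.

In km: r₁ = 7.30 × 1.496×10^8 = 1.09208×10^9 km; r₂ = 1.83 × 1.496×10^8 = 2.73768×10^8 km.
The Hohmann ellipse has a_t = (r₁ + r₂)/2 = 6.82924×10^8 km.
Circular speed at r₁: v₁ = √(μ/r₁) = √(1.327×10^11/1.09208×10^9) = 11.023 km/s.
Transfer-orbit speed at r₁ (vis-viva equation): v_a = √[μ(2/r₁ − 1/a_t)] = 6.9793 km/s.
First burn Δv₁ = |v_a − v₁| = 4.044 km/s.
Circular speed at r₂: v₂ = √(μ/r₂) = 22.016 km/s.
Transfer-orbit speed at r₂: v_p = √[μ(2/r₂ − 1/a_t)] = 27.841 km/s.
Second burn Δv₂ = |v₂ − v_p| = 5.825 km/s.
Δv = Δv₁ + Δv₂ = 4.044 + 5.825 = 9.869 km/s.

Δv = 9869 m/s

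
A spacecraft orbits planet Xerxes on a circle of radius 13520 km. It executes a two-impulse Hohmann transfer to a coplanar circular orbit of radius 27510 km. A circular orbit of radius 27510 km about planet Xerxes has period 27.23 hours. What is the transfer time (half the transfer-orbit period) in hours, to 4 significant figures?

t = 8.768 hours

From Kepler's third law T² = 4π²r³/μ at r = 27510 km, T = 27.23 hours = 27.23 × 3600 s = 98028 s: μ = 4π²r³/T² = 85532.5 km³/s².
Transfer-ellipse semi-major axis a_t = (r₁ + r₂)/2 = (13520 + 27510)/2 = 20515 km.
Half the transfer-orbit period gives t = π√(a_t³/μ) = 31564 s.
Converting: 31564 s ÷ 3600 s/hour = 8.768 hours.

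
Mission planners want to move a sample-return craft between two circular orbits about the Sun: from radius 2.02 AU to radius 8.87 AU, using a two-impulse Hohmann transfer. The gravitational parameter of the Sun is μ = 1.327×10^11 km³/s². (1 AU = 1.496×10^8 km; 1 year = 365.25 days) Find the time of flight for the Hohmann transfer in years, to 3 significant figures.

In km: r₁ = 2.02 × 1.496×10^8 = 3.02192×10^8 km; r₂ = 8.87 × 1.496×10^8 = 1.326952×10^9 km.
The Hohmann ellipse has a_t = (r₁ + r₂)/2 = 8.14572×10^8 km.
Half the transfer-orbit period gives t = π√(a_t³/μ) = 2.005×10^8 s.
Converting: 2.005×10^8 s ÷ 3.15576×10^7 s/year (365.25 × 86400) = 6.35 years.

t = 6.35 years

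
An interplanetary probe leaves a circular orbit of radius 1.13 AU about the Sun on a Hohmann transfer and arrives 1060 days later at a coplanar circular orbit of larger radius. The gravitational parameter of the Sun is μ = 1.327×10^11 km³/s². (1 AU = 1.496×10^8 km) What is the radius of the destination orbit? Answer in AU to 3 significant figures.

r₂ = 5.33 AU

In km: r₁ = 1.13 × 1.496×10^8 = 1.69048×10^8 km.
Transfer time t = 1060 days = 9.1584×10^7 s, and t = π√(a_t³/μ).
So a_t = (μ t²/π²)^(1/3) = (1.327×10^11 × (9.1584×10^7)² / π²)^(1/3) = 4.8314×10^8 km.
Since a_t = (r₁ + r₂)/2, r₂ = 2a_t − r₁ = 2×4.8314×10^8 − 1.69048×10^8 = 7.97232×10^8 km.
In AU: r₂ = 7.97232×10^8 / 1.496×10^8 = 5.33 AU.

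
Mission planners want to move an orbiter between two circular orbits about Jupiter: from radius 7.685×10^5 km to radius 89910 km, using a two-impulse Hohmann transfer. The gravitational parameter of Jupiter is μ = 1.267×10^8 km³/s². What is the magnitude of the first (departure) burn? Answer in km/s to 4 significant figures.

Δv₁ = 6.963 km/s

Transfer-ellipse semi-major axis a_t = (r₁ + r₂)/2 = (7.685×10^5 + 89910)/2 = 4.29205×10^5 km.
On the circular orbit at r = 7.685×10^5 km, v_c = √(μ/r) = 12.84 km/s.
Transfer-orbit speed at the same r (vis-viva, a = a_t): v_t = √[μ(2/r − 1/a_t)] = 5.877 km/s.
Δv₁ = |v_t − v_c| = |5.877 − 12.84| = 6.963 km/s.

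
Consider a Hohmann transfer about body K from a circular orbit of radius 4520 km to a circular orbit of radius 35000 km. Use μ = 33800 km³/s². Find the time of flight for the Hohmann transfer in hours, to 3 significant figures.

t = 13.2 hours

The Hohmann ellipse has a_t = (r₁ + r₂)/2 = 19760 km.
Transfer time t = π√(a_t³/μ) = π√((19760)³ / 33800) = 47460 s.
Converting: 47460 s ÷ 3600 s/hour = 13.2 hours.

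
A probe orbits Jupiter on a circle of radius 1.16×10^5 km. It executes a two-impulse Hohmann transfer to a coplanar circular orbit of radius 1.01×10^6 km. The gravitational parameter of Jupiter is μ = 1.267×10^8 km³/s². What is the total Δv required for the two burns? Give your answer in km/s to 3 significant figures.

Δv = 17.3 km/s

Semi-major axis of the transfer orbit: a_t = (1.160×10^5 + 1.010×10^6)/2 = 5.630×10^5 km.
At r₁ the circular-orbit speed is v₁ = √(μ/r₁) = 33.0491 km/s.
Transfer-orbit speed at r₁ (vis-viva): v_p = √[μ(2/r₁ − 1/a_t)] = 44.2655 km/s.
First burn Δv₁ = |v_p − v₁| = 11.216 km/s.
Circular speed at r₂: v₂ = √(μ/r₂) = 11.20025 km/s.
Transfer-orbit speed at r₂: v_a = √[μ(2/r₂ − 1/a_t)] = 5.083963 km/s.
Second burn Δv₂ = |v₂ − v_a| = 6.1163 km/s.
Total Δv = Δv₁ + Δv₂ = 17.33 km/s.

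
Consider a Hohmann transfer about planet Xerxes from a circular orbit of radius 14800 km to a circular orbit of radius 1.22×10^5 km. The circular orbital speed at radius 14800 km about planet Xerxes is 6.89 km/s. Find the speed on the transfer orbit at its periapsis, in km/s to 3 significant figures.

From the circular-orbit relation v² = μ/r at r = 14800 km: μ = v²r = (6.89)² × 14800 = 7.02587×10^5 km³/s².
Semi-major axis of the transfer orbit: a_t = (14800 + 1.220×10^5)/2 = 68400 km.
At periapsis, r = 14800 km.
Applying v² = μ(2/r − 1/a_t): v = 9.202 km/s.

v = 9.20 km/s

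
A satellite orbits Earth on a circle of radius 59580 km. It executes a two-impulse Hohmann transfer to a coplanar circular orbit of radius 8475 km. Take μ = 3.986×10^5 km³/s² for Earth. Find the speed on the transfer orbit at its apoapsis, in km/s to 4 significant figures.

Semi-major axis of the transfer orbit: a_t = (59580 + 8475)/2 = 34027.5 km.
The apoapsis of the transfer ellipse is at r = 59580 km.
Applying v² = μ(2/r − 1/a_t): v = 1.291 km/s.

v = 1.291 km/s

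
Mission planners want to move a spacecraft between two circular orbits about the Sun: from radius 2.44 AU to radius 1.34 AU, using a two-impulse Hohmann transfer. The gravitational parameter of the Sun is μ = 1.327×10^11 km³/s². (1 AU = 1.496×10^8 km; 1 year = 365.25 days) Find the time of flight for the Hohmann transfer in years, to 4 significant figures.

t = 1.299 years

In km: r₁ = 2.44 × 1.496×10^8 = 3.65024×10^8 km; r₂ = 1.34 × 1.496×10^8 = 2.00464×10^8 km.
The Hohmann ellipse has a_t = (r₁ + r₂)/2 = 2.82744×10^8 km.
Half the transfer-orbit period gives t = π√(a_t³/μ) = 4.100×10^7 s.
Converting: 4.100×10^7 s ÷ 3.15576×10^7 s/year (365.25 × 86400) = 1.299 years.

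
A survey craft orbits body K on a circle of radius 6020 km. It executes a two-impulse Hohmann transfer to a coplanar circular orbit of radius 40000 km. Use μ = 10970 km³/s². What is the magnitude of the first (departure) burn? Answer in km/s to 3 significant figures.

The Hohmann ellipse has a_t = (r₁ + r₂)/2 = 23010 km.
Circular speed at r = 6020 km: v_c = √(μ/r) = 1.3499 km/s.
Transfer-orbit speed at the same r (vis-viva, a = a_t): v_t = √[μ(2/r − 1/a_t)] = 1.7798 km/s.
Δv₁ = |v_t − v_c| = |1.7798 − 1.3499| = 0.4299 km/s.

Δv₁ = 0.430 km/s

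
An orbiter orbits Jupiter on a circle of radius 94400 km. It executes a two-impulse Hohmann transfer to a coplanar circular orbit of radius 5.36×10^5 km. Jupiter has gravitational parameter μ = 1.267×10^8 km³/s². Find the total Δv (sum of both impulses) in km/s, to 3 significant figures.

Δv = 18.1 km/s

Transfer-ellipse semi-major axis a_t = (r₁ + r₂)/2 = (94400 + 5.360×10^5)/2 = 3.152×10^5 km.
Circular speed at r₁: v₁ = √(μ/r₁) = √(1.267×10^8/94400) = 36.636 km/s.
Transfer-orbit speed at r₁ (vis-viva equation): v_p = √[μ(2/r₁ − 1/a_t)] = 47.774 km/s.
First burn Δv₁ = |v_p − v₁| = 11.14 km/s.
At r₂, v₂ = √(μ/r₂) = 15.375 km/s.
Transfer-orbit speed at r₂: v_a = √[μ(2/r₂ − 1/a_t)] = 8.4139 km/s.
Second burn Δv₂ = |v₂ − v_a| = 6.961 km/s.
Δv = Δv₁ + Δv₂ = 11.14 + 6.961 = 18.10 km/s.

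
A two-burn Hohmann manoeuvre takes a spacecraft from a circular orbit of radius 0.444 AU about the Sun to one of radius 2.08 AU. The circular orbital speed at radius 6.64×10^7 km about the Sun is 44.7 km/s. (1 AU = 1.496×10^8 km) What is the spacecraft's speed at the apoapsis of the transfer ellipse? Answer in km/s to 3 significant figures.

From the circular-orbit relation v² = μ/r at r = 6.64×10^7 km: μ = v²r = (44.7)² × 6.64×10^7 = 1.32673×10^11 km³/s².
In km: r₁ = 0.444 × 1.496×10^8 = 6.64224×10^7 km; r₂ = 2.08 × 1.496×10^8 = 3.11168×10^8 km.
Semi-major axis of the transfer orbit: a_t = (6.64224×10^7 + 3.11168×10^8)/2 = 1.887952×10^8 km.
The apoapsis of the transfer ellipse is at r = 3.11168×10^8 km.
From the vis-viva equation, v = √[μ(2/r − 1/a_t)] = 12.25 km/s.

v = 12.2 km/s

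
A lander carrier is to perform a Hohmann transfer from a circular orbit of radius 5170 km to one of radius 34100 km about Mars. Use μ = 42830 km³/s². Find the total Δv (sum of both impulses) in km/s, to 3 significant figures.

Δv = 1.46 km/s

The Hohmann ellipse has a_t = (r₁ + r₂)/2 = 19635 km.
At r₁ the circular-orbit speed is v₁ = √(μ/r₁) = 2.8783 km/s.
Transfer-orbit speed at r₁ (vis-viva equation): v_p = √[μ(2/r₁ − 1/a_t)] = 3.7931 km/s.
First burn Δv₁ = |v_p − v₁| = 0.9148 km/s.
Circular speed at r₂: v₂ = √(μ/r₂) = 1.1207 km/s.
Transfer-orbit speed at r₂: v_a = √[μ(2/r₂ − 1/a_t)] = 0.57508 km/s.
Second burn Δv₂ = |v₂ − v_a| = 0.5456 km/s.
Δv = Δv₁ + Δv₂ = 0.9148 + 0.5456 = 1.460 km/s.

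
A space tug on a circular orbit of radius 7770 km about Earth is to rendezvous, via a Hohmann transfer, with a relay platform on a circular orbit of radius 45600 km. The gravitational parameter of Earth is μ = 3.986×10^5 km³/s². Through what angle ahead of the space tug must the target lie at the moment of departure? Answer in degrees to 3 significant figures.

Transfer-ellipse semi-major axis a_t = (r₁ + r₂)/2 = (7770 + 45600)/2 = 26685 km.
Transfer time t = π√(a_t³/μ) = 21690 s.
The target's mean motion on its circular orbit is ω₂ = √(μ/r₂³) = 6.484×10^-5 rad/s.
Angle swept by the target during transfer: ω₂·t = 1.4064 rad = 80.58°.
The space tug traverses 180° on the transfer ellipse, so the target must lead by 180° − 80.58° = 99.4°.

φ = 99.4°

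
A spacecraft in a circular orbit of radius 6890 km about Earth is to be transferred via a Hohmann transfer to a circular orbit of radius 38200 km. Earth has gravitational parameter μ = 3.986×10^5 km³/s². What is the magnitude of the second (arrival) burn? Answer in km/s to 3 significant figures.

Semi-major axis of the transfer orbit: a_t = (6890 + 38200)/2 = 22545 km.
Circular speed at r = 38200 km: v_c = √(μ/r) = 3.23026 km/s.
Transfer-orbit speed at the same r (vis-viva, a = a_t): v_t = √[μ(2/r − 1/a_t)] = 1.78575 km/s.
Δv₂ = |v_t − v_c| = |1.78575 − 3.23026| = 1.445 km/s.

Δv₂ = 1.44 km/s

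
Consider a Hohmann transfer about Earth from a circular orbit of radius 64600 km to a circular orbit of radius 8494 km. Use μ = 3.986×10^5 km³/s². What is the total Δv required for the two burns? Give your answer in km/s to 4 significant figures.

Δv = 3.544 km/s

Transfer-ellipse semi-major axis a_t = (r₁ + r₂)/2 = (64600 + 8494)/2 = 36547 km.
At r₁ the circular-orbit speed is v₁ = √(μ/r₁) = 2.4840 km/s.
On the transfer ellipse at r₁, vis-viva equation gives v_a = √[μ(2/r₁ − 1/a_t)] = 1.1975 km/s.
First burn Δv₁ = |v_a − v₁| = 1.2865 km/s.
At r₂, v₂ = √(μ/r₂) = 6.85035 km/s.
Transfer-orbit speed at r₂: v_p = √[μ(2/r₂ − 1/a_t)] = 9.10758 km/s.
Second burn Δv₂ = |v₂ − v_p| = 2.2572 km/s.
Total Δv = Δv₁ + Δv₂ = 3.544 km/s.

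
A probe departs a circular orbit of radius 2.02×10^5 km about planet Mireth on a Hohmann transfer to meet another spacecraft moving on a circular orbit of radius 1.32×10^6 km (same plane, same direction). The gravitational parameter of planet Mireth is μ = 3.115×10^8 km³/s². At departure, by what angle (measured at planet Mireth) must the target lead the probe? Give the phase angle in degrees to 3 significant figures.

φ = 101°

Semi-major axis of the transfer orbit: a_t = (2.020×10^5 + 1.320×10^6)/2 = 7.610×10^5 km.
The half-period of the transfer ellipse is t = π√(a_t³/μ) = 1.18167×10^5 s.
Target angular speed ω₂ = √(μ/r₂³) = 1.16377×10^-5 rad/s.
Angle swept by the target during transfer: ω₂·t = 1.3752 rad = 78.79°.
The probe traverses 180° on the transfer ellipse, so the target must lead by 180° − 78.79° = 101°.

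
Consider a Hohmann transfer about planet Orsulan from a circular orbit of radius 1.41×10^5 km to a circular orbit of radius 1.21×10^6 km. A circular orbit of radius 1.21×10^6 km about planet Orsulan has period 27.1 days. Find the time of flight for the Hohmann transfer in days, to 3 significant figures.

From Kepler's third law T² = 4π²r³/μ at r = 1.21×10^6 km, T = 27.1 days = 27.1 × 86400 s = 2.34144×10^6 s: μ = 4π²r³/T² = 1.27570×10^7 km³/s².
The Hohmann ellipse has a_t = (r₁ + r₂)/2 = 6.755×10^5 km.
Transfer time t = π√(a_t³/μ) = π√((6.755×10^5)³ / 1.27570×10^7) = 4.883×10^5 s.
Converting: 4.883×10^5 s ÷ 86400 s/day = 5.65 days.

t = 5.65 days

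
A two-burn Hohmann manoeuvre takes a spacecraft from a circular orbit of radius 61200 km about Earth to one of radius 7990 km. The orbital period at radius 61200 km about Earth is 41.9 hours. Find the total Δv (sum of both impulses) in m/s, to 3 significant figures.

From Kepler's third law T² = 4π²r³/μ at r = 61200 km, T = 41.9 hours = 41.9 × 3600 s = 1.5084×10^5 s: μ = 4π²r³/T² = 3.97723×10^5 km³/s².
The Hohmann ellipse has a_t = (r₁ + r₂)/2 = 34595 km.
Circular speed at r₁: v₁ = √(μ/r₁) = √(3.97723×10^5/61200) = 2.549 km/s.
On the transfer ellipse at r₁, v² = μ(2/r − 1/a) gives v_a = √[μ(2/r₁ − 1/a_t)] = 1.225 km/s.
First burn Δv₁ = |v_a − v₁| = 1.324 km/s.
Circular speed at r₂: v₂ = √(μ/r₂) = 7.055 km/s.
Transfer-orbit speed at r₂: v_p = √[μ(2/r₂ − 1/a_t)] = 9.384 km/s.
Second burn Δv₂ = |v₂ − v_p| = 2.329 km/s.
Δv = Δv₁ + Δv₂ = 1.324 + 2.329 = 3.653 km/s.

Δv = 3650 m/s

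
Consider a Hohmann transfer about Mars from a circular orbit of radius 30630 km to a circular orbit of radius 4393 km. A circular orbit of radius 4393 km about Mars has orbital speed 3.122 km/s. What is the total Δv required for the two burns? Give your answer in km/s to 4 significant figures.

Δv = 1.597 km/s

From the circular-orbit relation v² = μ/r at r = 4393 km: μ = v²r = (3.122)² × 4393 = 42818.1 km³/s².
Semi-major axis of the transfer orbit: a_t = (30630 + 4393)/2 = 17511.5 km.
At r₁ the circular-orbit speed is v₁ = √(μ/r₁) = 1.1823 km/s.
Transfer-orbit speed at r₁ (v² = μ(2/r − 1/a)): v_a = √[μ(2/r₁ − 1/a_t)] = 0.59219 km/s.
First burn Δv₁ = |v_a − v₁| = 0.5901 km/s.
Circular speed at r₂: v₂ = √(μ/r₂) = 3.122 km/s.
Transfer-orbit speed at r₂: v_p = √[μ(2/r₂ − 1/a_t)] = 4.129 km/s.
Second burn Δv₂ = |v₂ − v_p| = 1.007 km/s.
Δv = Δv₁ + Δv₂ = 0.5901 + 1.007 = 1.597 km/s.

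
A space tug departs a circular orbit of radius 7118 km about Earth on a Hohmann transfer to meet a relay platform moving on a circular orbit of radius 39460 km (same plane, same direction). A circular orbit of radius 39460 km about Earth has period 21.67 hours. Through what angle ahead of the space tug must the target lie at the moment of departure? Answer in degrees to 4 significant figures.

From Kepler's third law T² = 4π²r³/μ at r = 39460 km, T = 21.67 hours = 21.67 × 3600 s = 78012 s: μ = 4π²r³/T² = 3.98573×10^5 km³/s².
Semi-major axis of the transfer orbit: a_t = (7118 + 39460)/2 = 23289 km.
Transfer time t = π√(a_t³/μ) = 17686 s.
The target's mean motion on its circular orbit is ω₂ = √(μ/r₂³) = 8.0541×10^-5 rad/s.
Angle swept by the target during transfer: ω₂·t = 1.4244 rad = 81.61°.
Arrival is 180° from departure on the ellipse, so φ = 180° − 81.61° = 98.39°.

φ = 98.39°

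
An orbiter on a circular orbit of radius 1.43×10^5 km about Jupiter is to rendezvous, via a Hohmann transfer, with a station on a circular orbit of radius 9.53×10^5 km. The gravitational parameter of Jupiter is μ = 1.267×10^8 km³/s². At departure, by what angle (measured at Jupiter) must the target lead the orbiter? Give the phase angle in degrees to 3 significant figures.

φ = 102°

The Hohmann ellipse has a_t = (r₁ + r₂)/2 = 5.480×10^5 km.
The half-period of the transfer ellipse is t = π√(a_t³/μ) = 1.13222×10^5 s.
The target's mean motion on its circular orbit is ω₂ = √(μ/r₂³) = 1.20990×10^-5 rad/s.
Angle swept by the target during transfer: ω₂·t = 1.3699 rad = 78.49°.
The orbiter traverses 180° on the transfer ellipse, so the target must lead by 180° − 78.49° = 102°.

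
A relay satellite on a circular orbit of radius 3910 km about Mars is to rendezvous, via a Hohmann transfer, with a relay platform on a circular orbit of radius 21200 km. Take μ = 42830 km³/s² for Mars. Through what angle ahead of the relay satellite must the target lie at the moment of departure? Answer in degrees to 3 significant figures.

Semi-major axis of the transfer orbit: a_t = (3910 + 21200)/2 = 12555 km.
The half-period of the transfer ellipse is t = π√(a_t³/μ) = 21355.07 s.
The target's mean motion on its circular orbit is ω₂ = √(μ/r₂³) = 6.704559×10^-5 rad/s.
Angle swept by the target during transfer: ω₂·t = 1.43176 rad = 82.03°.
The relay satellite traverses 180° on the transfer ellipse, so the target must lead by 180° − 82.03° = 98.0°.

φ = 98.0°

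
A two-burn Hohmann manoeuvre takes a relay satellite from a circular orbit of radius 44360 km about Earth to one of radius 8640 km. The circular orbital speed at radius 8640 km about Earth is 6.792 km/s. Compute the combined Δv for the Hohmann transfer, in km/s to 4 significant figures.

From the circular-orbit relation v² = μ/r at r = 8640 km: μ = v²r = (6.792)² × 8640 = 3.98574×10^5 km³/s².
Semi-major axis of the transfer orbit: a_t = (44360 + 8640)/2 = 26500 km.
At r₁ the circular-orbit speed is v₁ = √(μ/r₁) = 2.9975 km/s.
On the transfer ellipse at r₁, vis-viva equation gives v_a = √[μ(2/r₁ − 1/a_t)] = 1.7116 km/s.
First burn Δv₁ = |v_a − v₁| = 1.286 km/s.
At r₂, v₂ = √(μ/r₂) = 6.792 km/s.
Transfer-orbit speed at r₂: v_p = √[μ(2/r₂ − 1/a_t)] = 8.788 km/s.
Second burn Δv₂ = |v₂ − v_p| = 1.996 km/s.
Total Δv = Δv₁ + Δv₂ = 3.282 km/s.

Δv = 3.282 km/s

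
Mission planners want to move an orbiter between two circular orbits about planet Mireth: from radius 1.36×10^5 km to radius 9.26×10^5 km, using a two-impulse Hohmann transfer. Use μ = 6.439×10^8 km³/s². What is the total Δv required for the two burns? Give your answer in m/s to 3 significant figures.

Semi-major axis of the transfer orbit: a_t = (1.360×10^5 + 9.260×10^5)/2 = 5.310×10^5 km.
At r₁ the circular-orbit speed is v₁ = √(μ/r₁) = 68.81 km/s.
On the transfer ellipse at r₁, vis-viva equation gives v_p = √[μ(2/r₁ − 1/a_t)] = 90.87 km/s.
First burn Δv₁ = |v_p − v₁| = 22.06 km/s.
At r₂, v₂ = √(μ/r₂) = 26.37 km/s.
Transfer-orbit speed at r₂: v_a = √[μ(2/r₂ − 1/a_t)] = 13.35 km/s.
Second burn Δv₂ = |v₂ − v_a| = 13.02 km/s.
Δv = Δv₁ + Δv₂ = 22.06 + 13.02 = 35.08 km/s.

Δv = 35100 m/s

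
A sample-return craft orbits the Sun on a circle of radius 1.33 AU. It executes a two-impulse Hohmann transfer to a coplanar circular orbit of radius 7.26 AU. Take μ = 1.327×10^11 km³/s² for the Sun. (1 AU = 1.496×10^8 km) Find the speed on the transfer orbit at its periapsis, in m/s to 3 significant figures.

v = 33600 m/s

In km: r₁ = 1.33 × 1.496×10^8 = 1.98968×10^8 km; r₂ = 7.26 × 1.496×10^8 = 1.086096×10^9 km.
Semi-major axis of the transfer orbit: a_t = (1.98968×10^8 + 1.086096×10^9)/2 = 6.42532×10^8 km.
The periapsis of the transfer ellipse is at r = 1.98968×10^8 km.
From the vis-viva equation, v = √[μ(2/r − 1/a_t)] = 33.58 km/s.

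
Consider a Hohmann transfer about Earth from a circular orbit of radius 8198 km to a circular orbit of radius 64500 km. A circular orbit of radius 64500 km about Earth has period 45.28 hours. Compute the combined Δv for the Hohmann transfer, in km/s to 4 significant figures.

Δv = 3.621 km/s

From Kepler's third law T² = 4π²r³/μ at r = 64500 km, T = 45.28 hours = 45.28 × 3600 s = 1.63008×10^5 s: μ = 4π²r³/T² = 3.98677×10^5 km³/s².
Transfer-ellipse semi-major axis a_t = (r₁ + r₂)/2 = (8198 + 64500)/2 = 36349 km.
Circular speed at r₁: v₁ = √(μ/r₁) = √(3.98677×10^5/8198) = 6.9736 km/s.
Transfer-orbit speed at r₁ (vis-viva): v_p = √[μ(2/r₁ − 1/a_t)] = 9.2895 km/s.
First burn Δv₁ = |v_p − v₁| = 2.316 km/s.
Circular speed at r₂: v₂ = √(μ/r₂) = 2.486 km/s.
Transfer-orbit speed at r₂: v_a = √[μ(2/r₂ − 1/a_t)] = 1.181 km/s.
Second burn Δv₂ = |v₂ − v_a| = 1.305 km/s.
Δv = Δv₁ + Δv₂ = 2.316 + 1.305 = 3.621 km/s.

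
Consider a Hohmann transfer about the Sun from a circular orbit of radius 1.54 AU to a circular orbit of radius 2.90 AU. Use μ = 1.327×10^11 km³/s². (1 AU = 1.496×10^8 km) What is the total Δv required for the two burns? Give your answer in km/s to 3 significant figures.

Δv = 6.35 km/s

In km: r₁ = 1.54 × 1.496×10^8 = 2.30384×10^8 km; r₂ = 2.90 × 1.496×10^8 = 4.3384×10^8 km.
The Hohmann ellipse has a_t = (r₁ + r₂)/2 = 3.32112×10^8 km.
Circular speed at r₁: v₁ = √(μ/r₁) = √(1.327×10^11/2.30384×10^8) = 24.00 km/s.
On the transfer ellipse at r₁, vis-viva equation gives v_p = √[μ(2/r₁ − 1/a_t)] = 27.43 km/s.
First burn Δv₁ = |v_p − v₁| = 3.430 km/s.
Circular speed at r₂: v₂ = √(μ/r₂) = 17.489 km/s.
Transfer-orbit speed at r₂: v_a = √[μ(2/r₂ − 1/a_t)] = 14.566 km/s.
Second burn Δv₂ = |v₂ − v_a| = 2.923 km/s.
Total Δv = Δv₁ + Δv₂ = 6.353 km/s.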